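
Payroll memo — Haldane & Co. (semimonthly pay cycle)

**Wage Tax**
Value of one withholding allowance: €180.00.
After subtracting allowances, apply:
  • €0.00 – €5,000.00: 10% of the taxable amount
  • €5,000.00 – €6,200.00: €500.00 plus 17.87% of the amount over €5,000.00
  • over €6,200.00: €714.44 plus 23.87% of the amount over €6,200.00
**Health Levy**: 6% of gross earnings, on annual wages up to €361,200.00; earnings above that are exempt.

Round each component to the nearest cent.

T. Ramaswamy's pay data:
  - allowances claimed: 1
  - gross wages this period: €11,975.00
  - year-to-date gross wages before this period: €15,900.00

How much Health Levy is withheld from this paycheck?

Health Levy: 6% × €11,975.00 = €718.50

€718.50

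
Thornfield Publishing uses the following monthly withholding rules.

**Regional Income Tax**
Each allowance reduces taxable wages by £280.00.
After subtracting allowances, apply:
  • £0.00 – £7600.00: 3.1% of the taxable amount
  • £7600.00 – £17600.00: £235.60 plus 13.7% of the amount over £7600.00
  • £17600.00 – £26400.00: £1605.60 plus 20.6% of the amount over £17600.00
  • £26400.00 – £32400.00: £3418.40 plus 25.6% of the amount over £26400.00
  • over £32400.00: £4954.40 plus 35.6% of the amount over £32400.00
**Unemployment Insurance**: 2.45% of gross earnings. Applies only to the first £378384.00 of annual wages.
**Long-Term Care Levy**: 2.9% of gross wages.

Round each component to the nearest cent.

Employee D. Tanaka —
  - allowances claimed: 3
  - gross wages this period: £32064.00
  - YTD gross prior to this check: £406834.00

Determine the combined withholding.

Regional Income Tax: taxable = £32064.00 − 3×£280.00 = £31224.00
  £3418.40 + 25.6% × (£31224.00 − £26400.00) = £3418.40 + 25.6% × £4824.00 = £4653.34
Unemployment Insurance: YTD £406834.00 ≥ cap £378384.00 → £0.00
Long-Term Care Levy: 2.9% × £32064.00 = £929.86
Total: £4653.34 + £0.00 + £929.86 = £5583.20

£5583.20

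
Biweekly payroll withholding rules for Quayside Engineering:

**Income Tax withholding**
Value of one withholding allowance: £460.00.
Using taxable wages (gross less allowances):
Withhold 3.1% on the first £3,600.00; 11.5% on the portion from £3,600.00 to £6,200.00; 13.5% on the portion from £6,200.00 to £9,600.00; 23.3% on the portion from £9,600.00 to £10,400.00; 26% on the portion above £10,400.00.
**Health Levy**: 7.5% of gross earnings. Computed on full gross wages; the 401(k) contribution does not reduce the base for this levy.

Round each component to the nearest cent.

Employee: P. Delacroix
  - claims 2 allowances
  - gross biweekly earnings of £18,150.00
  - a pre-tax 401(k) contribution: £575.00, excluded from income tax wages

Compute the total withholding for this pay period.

£4,043.55

Income Tax: taxable = £18,150.00 − £575.00 − 2×£460.00 = £16,655.00
  £1,056.00 + 26% × (£16,655.00 − £10,400.00) = £1,056.00 + 26% × £6,255.00 = £2,682.30
Health Levy: 7.5% × £18,150.00 = £1,361.25
Total: £2,682.30 + £1,361.25 = £4,043.55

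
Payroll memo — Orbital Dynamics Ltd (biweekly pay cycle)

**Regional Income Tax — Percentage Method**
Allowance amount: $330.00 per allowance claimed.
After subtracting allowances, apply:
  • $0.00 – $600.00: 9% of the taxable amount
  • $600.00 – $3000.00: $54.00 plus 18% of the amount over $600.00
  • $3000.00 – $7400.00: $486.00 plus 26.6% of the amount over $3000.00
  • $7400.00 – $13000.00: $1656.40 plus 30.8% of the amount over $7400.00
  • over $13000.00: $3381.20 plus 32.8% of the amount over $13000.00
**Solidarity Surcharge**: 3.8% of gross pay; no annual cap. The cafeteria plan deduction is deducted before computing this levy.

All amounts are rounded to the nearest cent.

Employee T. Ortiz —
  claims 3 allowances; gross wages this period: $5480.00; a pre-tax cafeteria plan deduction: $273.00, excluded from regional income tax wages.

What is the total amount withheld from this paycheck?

$1007.59

Regional Income Tax: taxable = $5480.00 − $273.00 − 3×$330.00 = $4217.00
  $486.00 + 26.6% × ($4217.00 − $3000.00) = $486.00 + 26.6% × $1217.00 = $809.72
Solidarity Surcharge: 3.8% × $5207.00 = $197.87
Total: $809.72 + $197.87 = $1007.59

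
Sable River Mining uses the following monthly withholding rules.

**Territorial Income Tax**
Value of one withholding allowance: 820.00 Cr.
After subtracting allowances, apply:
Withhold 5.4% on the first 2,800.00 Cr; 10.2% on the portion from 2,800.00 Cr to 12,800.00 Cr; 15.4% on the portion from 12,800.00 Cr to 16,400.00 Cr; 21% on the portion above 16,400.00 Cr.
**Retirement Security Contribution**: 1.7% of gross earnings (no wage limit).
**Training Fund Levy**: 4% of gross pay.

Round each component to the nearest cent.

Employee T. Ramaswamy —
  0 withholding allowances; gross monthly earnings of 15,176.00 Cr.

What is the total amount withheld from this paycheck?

2,402.13 Cr

Territorial Income Tax: taxable = 15,176.00 Cr
  1,171.20 Cr + 15.4% × (15,176.00 Cr − 12,800.00 Cr) = 1,171.20 Cr + 15.4% × 2,376.00 Cr = 1,537.10 Cr
Retirement Security Contribution: 1.7% × 15,176.00 Cr = 257.99 Cr
Training Fund Levy: 4% × 15,176.00 Cr = 607.04 Cr
Total: 1,537.10 Cr + 257.99 Cr + 607.04 Cr = 2,402.13 Cr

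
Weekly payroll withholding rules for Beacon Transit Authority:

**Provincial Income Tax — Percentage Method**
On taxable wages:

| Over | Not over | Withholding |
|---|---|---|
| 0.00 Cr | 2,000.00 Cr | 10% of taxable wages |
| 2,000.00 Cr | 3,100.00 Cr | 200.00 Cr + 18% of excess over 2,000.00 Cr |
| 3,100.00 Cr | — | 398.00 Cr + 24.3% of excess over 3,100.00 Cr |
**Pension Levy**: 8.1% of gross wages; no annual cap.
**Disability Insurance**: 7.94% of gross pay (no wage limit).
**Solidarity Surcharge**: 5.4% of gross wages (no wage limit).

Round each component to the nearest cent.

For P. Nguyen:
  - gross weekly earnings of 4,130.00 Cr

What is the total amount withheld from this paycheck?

1,533.76 Cr

Provincial Income Tax: taxable = 4,130.00 Cr
  398.00 Cr + 24.3% × (4,130.00 Cr − 3,100.00 Cr) = 398.00 Cr + 24.3% × 1,030.00 Cr = 648.29 Cr
Pension Levy: 8.1% × 4,130.00 Cr = 334.53 Cr
Disability Insurance: 7.94% × 4,130.00 Cr = 327.92 Cr
Solidarity Surcharge: 5.4% × 4,130.00 Cr = 223.02 Cr
Total: 648.29 Cr + 334.53 Cr + 327.92 Cr + 223.02 Cr = 1,533.76 Cr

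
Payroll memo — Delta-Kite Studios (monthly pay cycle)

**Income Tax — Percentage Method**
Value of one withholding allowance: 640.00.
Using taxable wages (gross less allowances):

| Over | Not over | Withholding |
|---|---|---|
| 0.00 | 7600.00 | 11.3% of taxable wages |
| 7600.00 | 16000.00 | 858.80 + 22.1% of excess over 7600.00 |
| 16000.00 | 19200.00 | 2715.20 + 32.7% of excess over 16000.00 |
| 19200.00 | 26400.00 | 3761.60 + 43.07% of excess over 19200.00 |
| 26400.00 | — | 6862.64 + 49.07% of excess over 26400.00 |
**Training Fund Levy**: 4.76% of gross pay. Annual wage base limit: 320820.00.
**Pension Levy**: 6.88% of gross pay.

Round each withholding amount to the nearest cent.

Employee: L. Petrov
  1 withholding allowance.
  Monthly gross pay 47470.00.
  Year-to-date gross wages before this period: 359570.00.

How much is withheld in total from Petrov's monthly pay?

Income Tax: taxable = 47470.00 − 1×640.00 = 46830.00
  6862.64 + 49.07% × (46830.00 − 26400.00) = 6862.64 + 49.07% × 20430.00 = 16887.64
Training Fund Levy: YTD 359570.00 ≥ cap 320820.00 → 0.00
Pension Levy: 6.88% × 47470.00 = 3265.94
Total: 16887.64 + 0.00 + 3265.94 = 20153.58

20153.58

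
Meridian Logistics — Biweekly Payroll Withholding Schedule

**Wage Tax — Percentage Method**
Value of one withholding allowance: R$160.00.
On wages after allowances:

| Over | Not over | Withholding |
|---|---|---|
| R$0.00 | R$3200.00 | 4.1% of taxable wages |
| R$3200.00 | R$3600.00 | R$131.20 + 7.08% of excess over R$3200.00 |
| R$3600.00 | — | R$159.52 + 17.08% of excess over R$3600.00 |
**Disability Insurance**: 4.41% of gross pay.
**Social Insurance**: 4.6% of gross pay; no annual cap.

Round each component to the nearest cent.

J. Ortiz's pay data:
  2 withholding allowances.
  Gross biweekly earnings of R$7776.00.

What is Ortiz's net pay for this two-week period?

R$6257.26

Wage Tax: taxable = R$7776.00 − 2×R$160.00 = R$7456.00
  R$159.52 + 17.08% × (R$7456.00 − R$3600.00) = R$159.52 + 17.08% × R$3856.00 = R$818.12
Disability Insurance: 4.41% × R$7776.00 = R$342.92
Social Insurance: 4.6% × R$7776.00 = R$357.70
Total withheld: R$818.12 + R$342.92 + R$357.70 = R$1518.74
Net pay: R$7776.00 − R$1518.74 = R$6257.26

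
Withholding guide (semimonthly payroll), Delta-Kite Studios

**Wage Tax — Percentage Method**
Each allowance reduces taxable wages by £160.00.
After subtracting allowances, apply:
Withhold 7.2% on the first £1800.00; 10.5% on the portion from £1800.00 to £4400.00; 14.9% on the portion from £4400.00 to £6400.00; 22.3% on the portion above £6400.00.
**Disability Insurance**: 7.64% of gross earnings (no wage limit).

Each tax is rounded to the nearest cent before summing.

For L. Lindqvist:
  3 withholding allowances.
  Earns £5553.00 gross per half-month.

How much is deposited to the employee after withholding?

Wage Tax: taxable = £5553.00 − 3×£160.00 = £5073.00
  £402.60 + 14.9% × (£5073.00 − £4400.00) = £402.60 + 14.9% × £673.00 = £502.88
Disability Insurance: 7.64% × £5553.00 = £424.25
Total withheld: £502.88 + £424.25 = £927.13
Net pay: £5553.00 − £927.13 = £4625.87

£4625.87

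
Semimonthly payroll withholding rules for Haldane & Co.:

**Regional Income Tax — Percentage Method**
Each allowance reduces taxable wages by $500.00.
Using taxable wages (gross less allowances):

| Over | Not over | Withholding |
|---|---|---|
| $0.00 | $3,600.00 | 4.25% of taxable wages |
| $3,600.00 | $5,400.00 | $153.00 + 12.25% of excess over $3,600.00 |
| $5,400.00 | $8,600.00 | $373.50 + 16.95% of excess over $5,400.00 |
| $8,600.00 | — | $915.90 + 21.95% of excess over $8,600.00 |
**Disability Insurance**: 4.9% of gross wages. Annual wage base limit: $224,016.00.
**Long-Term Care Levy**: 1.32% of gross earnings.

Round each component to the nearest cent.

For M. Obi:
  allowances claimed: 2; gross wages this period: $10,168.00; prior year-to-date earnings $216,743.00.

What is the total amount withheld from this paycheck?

Regional Income Tax: taxable = $10,168.00 − 2×$500.00 = $9,168.00
  $915.90 + 21.95% × ($9,168.00 − $8,600.00) = $915.90 + 21.95% × $568.00 = $1,040.58
Disability Insurance: cap $224,016.00 − YTD $216,743.00 = $7,273.00 subject; 4.9% × $7,273.00 = $356.38
Long-Term Care Levy: 1.32% × $10,168.00 = $134.22
Total: $1,040.58 + $356.38 + $134.22 = $1,531.18

$1,531.18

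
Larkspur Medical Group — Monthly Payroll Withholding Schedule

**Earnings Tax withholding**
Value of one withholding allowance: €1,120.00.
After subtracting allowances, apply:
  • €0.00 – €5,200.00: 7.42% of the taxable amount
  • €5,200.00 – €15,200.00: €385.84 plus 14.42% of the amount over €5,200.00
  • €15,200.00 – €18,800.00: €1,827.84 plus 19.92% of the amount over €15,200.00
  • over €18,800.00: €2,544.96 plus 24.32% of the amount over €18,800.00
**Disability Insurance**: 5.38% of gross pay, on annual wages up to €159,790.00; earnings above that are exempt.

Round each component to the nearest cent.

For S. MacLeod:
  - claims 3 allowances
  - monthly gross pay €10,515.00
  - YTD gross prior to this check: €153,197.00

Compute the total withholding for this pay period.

Earnings Tax: taxable = €10,515.00 − 3×€1,120.00 = €7,155.00
  €385.84 + 14.42% × (€7,155.00 − €5,200.00) = €385.84 + 14.42% × €1,955.00 = €667.75
Disability Insurance: cap €159,790.00 − YTD €153,197.00 = €6,593.00 subject; 5.38% × €6,593.00 = €354.70
Total: €667.75 + €354.70 = €1,022.45

€1,022.45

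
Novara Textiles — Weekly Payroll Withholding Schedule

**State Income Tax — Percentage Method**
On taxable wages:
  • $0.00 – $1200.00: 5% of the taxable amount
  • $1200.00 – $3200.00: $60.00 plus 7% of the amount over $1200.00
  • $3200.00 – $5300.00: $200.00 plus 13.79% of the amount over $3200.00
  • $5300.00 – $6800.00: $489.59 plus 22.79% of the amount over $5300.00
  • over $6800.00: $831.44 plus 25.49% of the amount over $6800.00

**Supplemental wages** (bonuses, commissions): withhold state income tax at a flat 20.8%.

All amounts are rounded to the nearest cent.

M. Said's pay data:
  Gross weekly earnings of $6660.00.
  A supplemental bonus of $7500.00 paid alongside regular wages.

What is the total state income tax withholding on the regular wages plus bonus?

State Income Tax: taxable = $6660.00
  $489.59 + 22.79% × ($6660.00 − $5300.00) = $489.59 + 22.79% × $1360.00 = $799.53
Supplemental (20.8% flat on bonus): 20.8% × $7500.00 = $1560.00
Total state income tax: $799.53 + $1560.00 = $2359.53

$2359.53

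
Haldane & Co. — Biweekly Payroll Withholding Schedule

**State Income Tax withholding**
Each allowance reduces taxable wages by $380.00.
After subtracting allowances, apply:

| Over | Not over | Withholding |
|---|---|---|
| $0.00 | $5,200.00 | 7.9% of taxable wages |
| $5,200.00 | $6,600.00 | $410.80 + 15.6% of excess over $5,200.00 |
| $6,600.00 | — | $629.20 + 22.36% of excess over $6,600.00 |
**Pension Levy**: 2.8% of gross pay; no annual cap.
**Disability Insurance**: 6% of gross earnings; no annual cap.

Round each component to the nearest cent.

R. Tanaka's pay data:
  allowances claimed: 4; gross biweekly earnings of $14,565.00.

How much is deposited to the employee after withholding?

$11,212.98

State Income Tax: taxable = $14,565.00 − 4×$380.00 = $13,045.00
  $629.20 + 22.36% × ($13,045.00 − $6,600.00) = $629.20 + 22.36% × $6,445.00 = $2,070.30
Pension Levy: 2.8% × $14,565.00 = $407.82
Disability Insurance: 6% × $14,565.00 = $873.90
Total withheld: $2,070.30 + $407.82 + $873.90 = $3,352.02
Net pay: $14,565.00 − $3,352.02 = $11,212.98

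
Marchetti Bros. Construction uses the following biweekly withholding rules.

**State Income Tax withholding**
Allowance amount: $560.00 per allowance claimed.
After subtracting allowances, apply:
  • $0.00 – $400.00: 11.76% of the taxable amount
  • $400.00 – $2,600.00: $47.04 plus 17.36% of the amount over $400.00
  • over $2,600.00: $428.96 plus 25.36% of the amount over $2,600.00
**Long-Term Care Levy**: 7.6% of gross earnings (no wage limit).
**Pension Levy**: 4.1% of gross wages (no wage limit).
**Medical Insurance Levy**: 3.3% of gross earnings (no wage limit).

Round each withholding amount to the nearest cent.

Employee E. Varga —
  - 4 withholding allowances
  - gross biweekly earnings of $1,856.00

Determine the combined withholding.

State Income Tax: taxable = $1,856.00 − 4×$560.00 = $-384.00
  Taxable ≤ 0 → $0.00
Long-Term Care Levy: 7.6% × $1,856.00 = $141.06
Pension Levy: 4.1% × $1,856.00 = $76.10
Medical Insurance Levy: 3.3% × $1,856.00 = $61.25
Total: $0.00 + $141.06 + $76.10 + $61.25 = $278.41

$278.41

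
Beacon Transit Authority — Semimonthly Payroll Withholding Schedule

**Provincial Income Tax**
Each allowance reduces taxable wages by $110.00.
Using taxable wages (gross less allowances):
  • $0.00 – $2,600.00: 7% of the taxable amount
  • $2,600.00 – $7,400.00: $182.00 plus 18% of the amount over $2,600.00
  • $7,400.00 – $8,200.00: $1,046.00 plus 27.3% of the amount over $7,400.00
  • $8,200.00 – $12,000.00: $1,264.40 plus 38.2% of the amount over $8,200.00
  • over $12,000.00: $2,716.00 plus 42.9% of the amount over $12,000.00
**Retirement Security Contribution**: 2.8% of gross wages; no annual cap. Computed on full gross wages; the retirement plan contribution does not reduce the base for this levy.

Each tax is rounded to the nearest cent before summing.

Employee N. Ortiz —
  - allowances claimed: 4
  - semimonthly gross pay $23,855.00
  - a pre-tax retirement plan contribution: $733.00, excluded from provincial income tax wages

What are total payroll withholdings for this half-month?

Provincial Income Tax: taxable = $23,855.00 − $733.00 − 4×$110.00 = $22,682.00
  $2,716.00 + 42.9% × ($22,682.00 − $12,000.00) = $2,716.00 + 42.9% × $10,682.00 = $7,298.58
Retirement Security Contribution: 2.8% × $23,855.00 = $667.94
Total: $7,298.58 + $667.94 = $7,966.52

$7,966.52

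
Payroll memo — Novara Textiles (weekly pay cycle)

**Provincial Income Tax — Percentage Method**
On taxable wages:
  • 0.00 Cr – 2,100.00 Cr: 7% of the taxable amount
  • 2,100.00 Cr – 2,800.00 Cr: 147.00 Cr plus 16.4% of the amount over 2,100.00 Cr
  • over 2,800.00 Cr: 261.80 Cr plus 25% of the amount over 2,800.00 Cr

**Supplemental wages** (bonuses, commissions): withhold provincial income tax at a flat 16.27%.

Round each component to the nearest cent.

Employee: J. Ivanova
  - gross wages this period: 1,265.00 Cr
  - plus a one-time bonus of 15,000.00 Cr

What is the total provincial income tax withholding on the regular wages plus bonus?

2,529.05 Cr

Provincial Income Tax: taxable = 1,265.00 Cr
  7% × 1,265.00 Cr = 88.55 Cr
Supplemental (16.27% flat on bonus): 16.27% × 15,000.00 Cr = 2,440.50 Cr
Total provincial income tax: 88.55 Cr + 2,440.50 Cr = 2,529.05 Cr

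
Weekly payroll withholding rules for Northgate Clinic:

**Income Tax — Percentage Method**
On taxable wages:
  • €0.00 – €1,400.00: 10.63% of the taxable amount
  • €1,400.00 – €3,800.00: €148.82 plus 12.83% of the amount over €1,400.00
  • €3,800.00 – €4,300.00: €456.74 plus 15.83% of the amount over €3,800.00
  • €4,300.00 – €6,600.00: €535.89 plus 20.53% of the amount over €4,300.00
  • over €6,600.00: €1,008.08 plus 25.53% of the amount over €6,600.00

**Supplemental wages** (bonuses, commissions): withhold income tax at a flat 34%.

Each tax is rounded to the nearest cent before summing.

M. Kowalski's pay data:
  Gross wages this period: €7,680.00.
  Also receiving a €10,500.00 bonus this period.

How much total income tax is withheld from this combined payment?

Income Tax: taxable = €7,680.00
  €1,008.08 + 25.53% × (€7,680.00 − €6,600.00) = €1,008.08 + 25.53% × €1,080.00 = €1,283.80
Supplemental (34% flat on bonus): 34% × €10,500.00 = €3,570.00
Total income tax: €1,283.80 + €3,570.00 = €4,853.80

€4,853.80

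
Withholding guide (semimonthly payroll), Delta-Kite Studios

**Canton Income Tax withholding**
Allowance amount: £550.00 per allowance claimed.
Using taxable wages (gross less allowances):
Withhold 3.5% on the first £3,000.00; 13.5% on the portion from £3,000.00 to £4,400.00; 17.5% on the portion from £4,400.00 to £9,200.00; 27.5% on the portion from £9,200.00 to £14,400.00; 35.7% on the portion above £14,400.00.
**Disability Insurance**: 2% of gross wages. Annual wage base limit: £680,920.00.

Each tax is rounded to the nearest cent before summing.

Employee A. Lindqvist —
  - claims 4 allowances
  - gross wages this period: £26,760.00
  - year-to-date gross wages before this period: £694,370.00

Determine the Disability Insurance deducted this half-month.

£0.00

Disability Insurance: YTD £694,370.00 ≥ cap £680,920.00 → £0.00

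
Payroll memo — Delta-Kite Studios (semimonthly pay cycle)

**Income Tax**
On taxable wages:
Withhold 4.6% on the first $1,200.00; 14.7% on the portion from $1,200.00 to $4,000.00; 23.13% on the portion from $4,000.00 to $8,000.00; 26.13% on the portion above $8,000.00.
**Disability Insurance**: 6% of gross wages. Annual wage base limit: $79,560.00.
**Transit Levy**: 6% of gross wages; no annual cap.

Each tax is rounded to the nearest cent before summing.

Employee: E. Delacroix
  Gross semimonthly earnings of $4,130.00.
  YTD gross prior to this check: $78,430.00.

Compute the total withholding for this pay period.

$812.47

Income Tax: taxable = $4,130.00
  $466.80 + 23.13% × ($4,130.00 − $4,000.00) = $466.80 + 23.13% × $130.00 = $496.87
Disability Insurance: cap $79,560.00 − YTD $78,430.00 = $1,130.00 subject; 6% × $1,130.00 = $67.80
Transit Levy: 6% × $4,130.00 = $247.80
Total: $496.87 + $67.80 + $247.80 = $812.47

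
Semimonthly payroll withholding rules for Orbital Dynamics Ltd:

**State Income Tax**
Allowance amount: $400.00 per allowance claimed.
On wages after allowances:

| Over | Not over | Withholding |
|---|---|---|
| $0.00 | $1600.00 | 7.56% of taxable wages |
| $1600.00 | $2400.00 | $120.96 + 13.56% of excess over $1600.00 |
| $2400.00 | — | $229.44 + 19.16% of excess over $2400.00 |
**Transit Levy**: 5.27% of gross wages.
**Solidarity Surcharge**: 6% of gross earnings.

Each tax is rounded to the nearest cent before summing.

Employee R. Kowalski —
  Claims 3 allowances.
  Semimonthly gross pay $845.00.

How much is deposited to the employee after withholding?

$749.77

State Income Tax: taxable = $845.00 − 3×$400.00 = $-355.00
  Taxable ≤ 0 → $0.00
Transit Levy: 5.27% × $845.00 = $44.53
Solidarity Surcharge: 6% × $845.00 = $50.70
Total withheld: $0.00 + $44.53 + $50.70 = $95.23
Net pay: $845.00 − $95.23 = $749.77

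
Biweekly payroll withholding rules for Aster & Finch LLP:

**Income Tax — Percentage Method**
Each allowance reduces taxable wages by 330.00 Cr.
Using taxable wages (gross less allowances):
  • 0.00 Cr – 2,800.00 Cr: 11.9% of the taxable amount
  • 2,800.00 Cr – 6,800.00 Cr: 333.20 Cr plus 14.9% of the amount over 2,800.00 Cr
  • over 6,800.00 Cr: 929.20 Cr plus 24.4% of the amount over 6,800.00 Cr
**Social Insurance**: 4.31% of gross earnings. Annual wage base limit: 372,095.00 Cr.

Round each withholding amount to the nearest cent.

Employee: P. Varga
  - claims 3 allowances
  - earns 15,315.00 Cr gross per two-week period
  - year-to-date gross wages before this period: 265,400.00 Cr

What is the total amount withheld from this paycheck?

3,425.38 Cr

Income Tax: taxable = 15,315.00 Cr − 3×330.00 Cr = 14,325.00 Cr
  929.20 Cr + 24.4% × (14,325.00 Cr − 6,800.00 Cr) = 929.20 Cr + 24.4% × 7,525.00 Cr = 2,765.30 Cr
Social Insurance: 4.31% × 15,315.00 Cr = 660.08 Cr
Total: 2,765.30 Cr + 660.08 Cr = 3,425.38 Cr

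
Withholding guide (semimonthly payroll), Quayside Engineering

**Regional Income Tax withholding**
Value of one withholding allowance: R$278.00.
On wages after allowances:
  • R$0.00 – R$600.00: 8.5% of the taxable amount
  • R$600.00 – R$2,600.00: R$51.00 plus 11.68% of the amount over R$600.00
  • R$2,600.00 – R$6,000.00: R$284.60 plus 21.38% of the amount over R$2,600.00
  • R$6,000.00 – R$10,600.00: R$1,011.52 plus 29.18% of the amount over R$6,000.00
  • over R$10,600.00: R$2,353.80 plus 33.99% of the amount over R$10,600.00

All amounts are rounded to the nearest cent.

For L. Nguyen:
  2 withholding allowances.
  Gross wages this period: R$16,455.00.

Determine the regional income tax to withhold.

R$4,154.93

Regional Income Tax: taxable = R$16,455.00 − 2×R$278.00 = R$15,899.00
  R$2,353.80 + 33.99% × (R$15,899.00 − R$10,600.00) = R$2,353.80 + 33.99% × R$5,299.00 = R$4,154.93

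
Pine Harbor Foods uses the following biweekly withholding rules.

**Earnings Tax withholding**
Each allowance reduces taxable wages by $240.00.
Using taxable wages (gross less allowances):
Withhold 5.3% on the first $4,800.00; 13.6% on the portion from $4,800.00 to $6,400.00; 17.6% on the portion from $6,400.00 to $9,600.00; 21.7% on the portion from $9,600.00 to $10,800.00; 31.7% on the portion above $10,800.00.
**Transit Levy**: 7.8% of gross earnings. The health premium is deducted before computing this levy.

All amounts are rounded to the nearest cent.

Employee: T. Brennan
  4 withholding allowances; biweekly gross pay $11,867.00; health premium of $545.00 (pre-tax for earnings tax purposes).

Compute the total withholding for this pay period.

Earnings Tax: taxable = $11,867.00 − $545.00 − 4×$240.00 = $10,362.00
  $1,035.20 + 21.7% × ($10,362.00 − $9,600.00) = $1,035.20 + 21.7% × $762.00 = $1,200.55
Transit Levy: 7.8% × $11,322.00 = $883.12
Total: $1,200.55 + $883.12 = $2,083.67

$2,083.67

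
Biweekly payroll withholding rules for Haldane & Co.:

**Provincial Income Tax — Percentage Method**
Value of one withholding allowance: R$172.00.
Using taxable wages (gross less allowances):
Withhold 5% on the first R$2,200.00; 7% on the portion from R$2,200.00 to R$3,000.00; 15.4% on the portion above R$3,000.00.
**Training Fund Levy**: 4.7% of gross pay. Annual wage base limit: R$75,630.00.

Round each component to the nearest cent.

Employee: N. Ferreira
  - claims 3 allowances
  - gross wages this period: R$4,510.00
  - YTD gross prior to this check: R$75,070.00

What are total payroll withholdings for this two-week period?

R$345.40

Provincial Income Tax: taxable = R$4,510.00 − 3×R$172.00 = R$3,994.00
  R$166.00 + 15.4% × (R$3,994.00 − R$3,000.00) = R$166.00 + 15.4% × R$994.00 = R$319.08
Training Fund Levy: cap R$75,630.00 − YTD R$75,070.00 = R$560.00 subject; 4.7% × R$560.00 = R$26.32
Total: R$319.08 + R$26.32 = R$345.40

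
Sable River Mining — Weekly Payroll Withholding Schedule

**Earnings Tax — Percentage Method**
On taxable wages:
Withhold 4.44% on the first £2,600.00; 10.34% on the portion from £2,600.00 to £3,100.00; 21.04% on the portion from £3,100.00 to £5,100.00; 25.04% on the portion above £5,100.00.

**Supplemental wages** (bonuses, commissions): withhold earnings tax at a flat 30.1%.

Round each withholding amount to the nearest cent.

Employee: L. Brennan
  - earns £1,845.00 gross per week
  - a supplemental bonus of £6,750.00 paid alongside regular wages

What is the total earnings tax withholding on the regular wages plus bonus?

£2,113.67

Earnings Tax: taxable = £1,845.00
  4.44% × £1,845.00 = £81.92
Supplemental (30.1% flat on bonus): 30.1% × £6,750.00 = £2,031.75
Total earnings tax: £81.92 + £2,031.75 = £2,113.67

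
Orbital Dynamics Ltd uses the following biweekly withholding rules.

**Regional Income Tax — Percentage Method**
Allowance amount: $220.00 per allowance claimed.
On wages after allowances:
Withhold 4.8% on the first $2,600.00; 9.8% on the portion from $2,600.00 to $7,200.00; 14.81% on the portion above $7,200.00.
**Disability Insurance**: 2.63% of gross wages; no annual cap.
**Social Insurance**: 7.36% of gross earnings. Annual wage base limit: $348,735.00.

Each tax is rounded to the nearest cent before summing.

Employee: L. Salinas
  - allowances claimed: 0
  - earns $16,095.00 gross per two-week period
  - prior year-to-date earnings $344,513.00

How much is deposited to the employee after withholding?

$13,468.01

Regional Income Tax: taxable = $16,095.00
  $575.60 + 14.81% × ($16,095.00 − $7,200.00) = $575.60 + 14.81% × $8,895.00 = $1,892.95
Disability Insurance: 2.63% × $16,095.00 = $423.30
Social Insurance: cap $348,735.00 − YTD $344,513.00 = $4,222.00 subject; 7.36% × $4,222.00 = $310.74
Total withheld: $1,892.95 + $423.30 + $310.74 = $2,626.99
Net pay: $16,095.00 − $2,626.99 = $13,468.01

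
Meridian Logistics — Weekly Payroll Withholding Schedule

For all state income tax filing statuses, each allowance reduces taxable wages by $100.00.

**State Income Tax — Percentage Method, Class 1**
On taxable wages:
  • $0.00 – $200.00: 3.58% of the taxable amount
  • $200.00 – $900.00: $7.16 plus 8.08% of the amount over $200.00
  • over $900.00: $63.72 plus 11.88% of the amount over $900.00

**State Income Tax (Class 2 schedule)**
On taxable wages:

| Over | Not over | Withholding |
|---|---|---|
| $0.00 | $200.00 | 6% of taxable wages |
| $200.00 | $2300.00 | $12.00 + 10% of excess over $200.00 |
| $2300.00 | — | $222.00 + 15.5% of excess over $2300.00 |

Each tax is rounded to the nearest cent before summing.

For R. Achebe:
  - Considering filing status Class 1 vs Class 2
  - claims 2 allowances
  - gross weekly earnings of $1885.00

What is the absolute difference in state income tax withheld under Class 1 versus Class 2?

$3.52

State Income Tax (Class 1): taxable = $1885.00 − 2×$100.00 = $1685.00
  $63.72 + 11.88% × ($1685.00 − $900.00) = $63.72 + 11.88% × $785.00 = $156.98
State Income Tax (Class 2): taxable = $1885.00 − 2×$100.00 = $1685.00
  $12.00 + 10% × ($1685.00 − $200.00) = $12.00 + 10% × $1485.00 = $160.50
Difference: |$156.98 − $160.50| = $3.52 (higher under Class 2)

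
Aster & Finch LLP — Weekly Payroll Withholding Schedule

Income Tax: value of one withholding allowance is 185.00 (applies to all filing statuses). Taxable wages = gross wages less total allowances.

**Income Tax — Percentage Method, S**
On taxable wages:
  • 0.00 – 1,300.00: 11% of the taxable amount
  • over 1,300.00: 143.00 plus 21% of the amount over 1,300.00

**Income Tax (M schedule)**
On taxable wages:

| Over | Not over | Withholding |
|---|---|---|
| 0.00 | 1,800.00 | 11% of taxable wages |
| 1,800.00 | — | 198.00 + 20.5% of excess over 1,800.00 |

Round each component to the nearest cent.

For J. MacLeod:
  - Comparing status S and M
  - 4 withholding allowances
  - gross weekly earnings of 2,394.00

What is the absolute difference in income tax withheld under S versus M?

Income Tax (S): taxable = 2,394.00 − 4×185.00 = 1,654.00
  143.00 + 21% × (1,654.00 − 1,300.00) = 143.00 + 21% × 354.00 = 217.34
Income Tax (M): taxable = 2,394.00 − 4×185.00 = 1,654.00
  11% × 1,654.00 = 181.94
Difference: |217.34 − 181.94| = 35.40 (higher under S)

35.40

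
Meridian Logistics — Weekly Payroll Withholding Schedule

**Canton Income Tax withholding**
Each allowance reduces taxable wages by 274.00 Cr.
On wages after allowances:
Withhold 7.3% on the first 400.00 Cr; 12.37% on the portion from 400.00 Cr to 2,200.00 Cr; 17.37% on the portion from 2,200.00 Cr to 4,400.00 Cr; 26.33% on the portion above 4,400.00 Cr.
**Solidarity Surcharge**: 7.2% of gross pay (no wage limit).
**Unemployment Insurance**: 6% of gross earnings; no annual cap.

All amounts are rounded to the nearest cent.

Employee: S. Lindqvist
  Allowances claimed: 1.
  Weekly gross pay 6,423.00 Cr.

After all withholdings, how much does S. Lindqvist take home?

4,480.65 Cr

Canton Income Tax: taxable = 6,423.00 Cr − 1×274.00 Cr = 6,149.00 Cr
  634.00 Cr + 26.33% × (6,149.00 Cr − 4,400.00 Cr) = 634.00 Cr + 26.33% × 1,749.00 Cr = 1,094.51 Cr
Solidarity Surcharge: 7.2% × 6,423.00 Cr = 462.46 Cr
Unemployment Insurance: 6% × 6,423.00 Cr = 385.38 Cr
Total withheld: 1,094.51 Cr + 462.46 Cr + 385.38 Cr = 1,942.35 Cr
Net pay: 6,423.00 Cr − 1,942.35 Cr = 4,480.65 Cr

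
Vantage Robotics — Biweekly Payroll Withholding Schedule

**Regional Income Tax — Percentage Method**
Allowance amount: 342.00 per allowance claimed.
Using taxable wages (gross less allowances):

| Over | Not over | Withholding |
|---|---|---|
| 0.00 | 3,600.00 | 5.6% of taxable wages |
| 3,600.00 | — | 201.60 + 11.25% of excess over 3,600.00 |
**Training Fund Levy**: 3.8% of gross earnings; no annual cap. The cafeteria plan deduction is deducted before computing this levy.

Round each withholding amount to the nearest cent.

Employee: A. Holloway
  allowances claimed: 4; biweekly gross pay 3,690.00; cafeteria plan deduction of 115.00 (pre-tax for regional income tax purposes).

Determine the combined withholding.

Regional Income Tax: taxable = 3,690.00 − 115.00 − 4×342.00 = 2,207.00
  5.6% × 2,207.00 = 123.59
Training Fund Levy: 3.8% × 3,575.00 = 135.85
Total: 123.59 + 135.85 = 259.44

259.44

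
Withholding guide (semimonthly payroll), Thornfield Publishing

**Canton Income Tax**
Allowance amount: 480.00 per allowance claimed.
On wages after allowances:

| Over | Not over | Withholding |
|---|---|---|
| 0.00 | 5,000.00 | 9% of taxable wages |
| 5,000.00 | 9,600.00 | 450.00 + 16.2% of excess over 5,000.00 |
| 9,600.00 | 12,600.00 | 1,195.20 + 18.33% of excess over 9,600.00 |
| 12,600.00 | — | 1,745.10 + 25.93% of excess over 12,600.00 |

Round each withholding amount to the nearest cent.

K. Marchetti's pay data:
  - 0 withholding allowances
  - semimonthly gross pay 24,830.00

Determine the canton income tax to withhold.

Canton Income Tax: taxable = 24,830.00
  1,745.10 + 25.93% × (24,830.00 − 12,600.00) = 1,745.10 + 25.93% × 12,230.00 = 4,916.34

4,916.34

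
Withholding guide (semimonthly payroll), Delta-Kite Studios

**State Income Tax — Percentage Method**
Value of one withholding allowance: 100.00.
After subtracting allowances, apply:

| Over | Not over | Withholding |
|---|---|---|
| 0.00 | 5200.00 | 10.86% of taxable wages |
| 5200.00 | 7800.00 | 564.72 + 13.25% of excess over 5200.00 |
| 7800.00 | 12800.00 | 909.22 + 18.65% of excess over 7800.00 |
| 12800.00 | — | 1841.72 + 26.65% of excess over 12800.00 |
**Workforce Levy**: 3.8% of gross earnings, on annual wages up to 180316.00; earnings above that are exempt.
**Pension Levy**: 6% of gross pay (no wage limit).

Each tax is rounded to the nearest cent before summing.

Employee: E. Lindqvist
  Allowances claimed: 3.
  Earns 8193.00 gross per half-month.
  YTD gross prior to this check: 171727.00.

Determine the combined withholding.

State Income Tax: taxable = 8193.00 − 3×100.00 = 7893.00
  909.22 + 18.65% × (7893.00 − 7800.00) = 909.22 + 18.65% × 93.00 = 926.56
Workforce Levy: 3.8% × 8193.00 = 311.33
Pension Levy: 6% × 8193.00 = 491.58
Total: 926.56 + 311.33 + 491.58 = 1729.47

1729.47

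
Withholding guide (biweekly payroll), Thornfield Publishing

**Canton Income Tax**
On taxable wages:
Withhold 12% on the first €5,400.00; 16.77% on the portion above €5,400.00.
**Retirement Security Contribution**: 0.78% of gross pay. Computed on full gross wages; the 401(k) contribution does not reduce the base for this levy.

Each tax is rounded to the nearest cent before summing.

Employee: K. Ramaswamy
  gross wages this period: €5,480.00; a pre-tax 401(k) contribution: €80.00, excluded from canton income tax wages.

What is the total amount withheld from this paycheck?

Canton Income Tax: taxable = €5,480.00 − €80.00 = €5,400.00
  12% × €5,400.00 = €648.00
Retirement Security Contribution: 0.78% × €5,480.00 = €42.74
Total: €648.00 + €42.74 = €690.74

€690.74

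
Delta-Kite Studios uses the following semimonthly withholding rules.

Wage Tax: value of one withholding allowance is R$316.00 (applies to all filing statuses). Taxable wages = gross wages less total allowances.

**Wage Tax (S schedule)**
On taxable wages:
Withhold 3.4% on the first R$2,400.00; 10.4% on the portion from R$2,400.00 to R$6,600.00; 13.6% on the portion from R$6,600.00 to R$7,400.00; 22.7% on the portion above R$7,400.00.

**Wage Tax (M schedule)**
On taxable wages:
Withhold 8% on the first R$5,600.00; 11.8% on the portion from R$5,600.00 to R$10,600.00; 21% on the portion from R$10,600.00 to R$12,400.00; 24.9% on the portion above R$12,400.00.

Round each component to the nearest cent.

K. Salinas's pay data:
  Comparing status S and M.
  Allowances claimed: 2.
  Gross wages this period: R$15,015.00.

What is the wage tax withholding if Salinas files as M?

R$1,909.77

Wage Tax (M): taxable = R$15,015.00 − 2×R$316.00 = R$14,383.00
  R$1,416.00 + 24.9% × (R$14,383.00 − R$12,400.00) = R$1,416.00 + 24.9% × R$1,983.00 = R$1,909.77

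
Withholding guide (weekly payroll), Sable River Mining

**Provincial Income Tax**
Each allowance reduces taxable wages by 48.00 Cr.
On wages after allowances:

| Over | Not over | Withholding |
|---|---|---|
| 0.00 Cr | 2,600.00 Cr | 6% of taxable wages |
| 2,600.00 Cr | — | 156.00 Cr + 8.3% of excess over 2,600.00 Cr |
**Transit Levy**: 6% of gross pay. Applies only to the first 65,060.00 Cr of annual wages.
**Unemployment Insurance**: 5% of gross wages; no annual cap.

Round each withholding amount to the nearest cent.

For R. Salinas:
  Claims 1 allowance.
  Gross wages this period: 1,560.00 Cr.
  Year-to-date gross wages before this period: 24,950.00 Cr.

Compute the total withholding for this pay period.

262.32 Cr

Provincial Income Tax: taxable = 1,560.00 Cr − 1×48.00 Cr = 1,512.00 Cr
  6% × 1,512.00 Cr = 90.72 Cr
Transit Levy: 6% × 1,560.00 Cr = 93.60 Cr
Unemployment Insurance: 5% × 1,560.00 Cr = 78.00 Cr
Total: 90.72 Cr + 93.60 Cr + 78.00 Cr = 262.32 Cr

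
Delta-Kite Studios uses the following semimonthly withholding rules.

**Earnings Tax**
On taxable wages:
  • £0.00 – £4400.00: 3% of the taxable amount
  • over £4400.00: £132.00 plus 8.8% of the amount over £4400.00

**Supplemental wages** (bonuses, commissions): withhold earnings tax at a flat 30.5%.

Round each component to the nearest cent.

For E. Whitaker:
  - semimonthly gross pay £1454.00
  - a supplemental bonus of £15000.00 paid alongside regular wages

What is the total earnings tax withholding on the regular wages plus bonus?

Earnings Tax: taxable = £1454.00
  3% × £1454.00 = £43.62
Supplemental (30.5% flat on bonus): 30.5% × £15000.00 = £4575.00
Total earnings tax: £43.62 + £4575.00 = £4618.62

£4618.62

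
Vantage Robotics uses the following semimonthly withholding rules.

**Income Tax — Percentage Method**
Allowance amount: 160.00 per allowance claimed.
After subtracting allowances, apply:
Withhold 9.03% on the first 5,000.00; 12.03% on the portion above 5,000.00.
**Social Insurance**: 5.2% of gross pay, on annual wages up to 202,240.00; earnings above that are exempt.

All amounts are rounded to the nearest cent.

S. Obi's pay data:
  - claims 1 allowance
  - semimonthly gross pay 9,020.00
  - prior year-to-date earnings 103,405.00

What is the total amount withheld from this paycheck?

1,384.90

Income Tax: taxable = 9,020.00 − 1×160.00 = 8,860.00
  451.50 + 12.03% × (8,860.00 − 5,000.00) = 451.50 + 12.03% × 3,860.00 = 915.86
Social Insurance: 5.2% × 9,020.00 = 469.04
Total: 915.86 + 469.04 = 1,384.90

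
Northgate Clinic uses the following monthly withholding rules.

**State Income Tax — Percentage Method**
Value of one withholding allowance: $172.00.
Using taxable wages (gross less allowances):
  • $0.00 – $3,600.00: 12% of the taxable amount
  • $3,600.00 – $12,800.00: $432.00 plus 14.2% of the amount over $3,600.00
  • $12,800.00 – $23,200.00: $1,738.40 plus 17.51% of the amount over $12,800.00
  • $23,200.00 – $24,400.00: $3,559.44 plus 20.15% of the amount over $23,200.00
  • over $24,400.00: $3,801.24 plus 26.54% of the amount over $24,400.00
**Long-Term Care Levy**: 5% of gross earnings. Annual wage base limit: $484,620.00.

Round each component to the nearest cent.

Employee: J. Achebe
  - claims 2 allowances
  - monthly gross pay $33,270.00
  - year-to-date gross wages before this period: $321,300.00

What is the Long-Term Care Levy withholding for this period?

Long-Term Care Levy: 5% × $33,270.00 = $1,663.50

$1,663.50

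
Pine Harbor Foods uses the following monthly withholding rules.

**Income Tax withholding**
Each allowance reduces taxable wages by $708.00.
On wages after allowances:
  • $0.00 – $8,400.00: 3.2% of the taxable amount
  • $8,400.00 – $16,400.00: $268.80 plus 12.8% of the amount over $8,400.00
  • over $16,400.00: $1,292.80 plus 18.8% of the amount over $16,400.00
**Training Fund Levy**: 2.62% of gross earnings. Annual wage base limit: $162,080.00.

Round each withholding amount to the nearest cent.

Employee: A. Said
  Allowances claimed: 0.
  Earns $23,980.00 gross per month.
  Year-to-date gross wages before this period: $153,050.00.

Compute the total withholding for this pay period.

$2,954.43

Income Tax: taxable = $23,980.00
  $1,292.80 + 18.8% × ($23,980.00 − $16,400.00) = $1,292.80 + 18.8% × $7,580.00 = $2,717.84
Training Fund Levy: cap $162,080.00 − YTD $153,050.00 = $9,030.00 subject; 2.62% × $9,030.00 = $236.59
Total: $2,717.84 + $236.59 = $2,954.43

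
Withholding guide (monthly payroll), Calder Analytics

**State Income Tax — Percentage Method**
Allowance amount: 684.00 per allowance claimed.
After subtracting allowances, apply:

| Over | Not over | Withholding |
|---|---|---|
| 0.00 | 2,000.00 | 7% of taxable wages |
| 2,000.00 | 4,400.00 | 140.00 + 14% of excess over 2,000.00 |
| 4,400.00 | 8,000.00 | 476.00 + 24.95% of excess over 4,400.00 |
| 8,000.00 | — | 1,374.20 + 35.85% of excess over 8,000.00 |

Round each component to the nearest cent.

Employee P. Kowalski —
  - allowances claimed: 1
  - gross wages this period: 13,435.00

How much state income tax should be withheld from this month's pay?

State Income Tax: taxable = 13,435.00 − 1×684.00 = 12,751.00
  1,374.20 + 35.85% × (12,751.00 − 8,000.00) = 1,374.20 + 35.85% × 4,751.00 = 3,077.43

3,077.43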